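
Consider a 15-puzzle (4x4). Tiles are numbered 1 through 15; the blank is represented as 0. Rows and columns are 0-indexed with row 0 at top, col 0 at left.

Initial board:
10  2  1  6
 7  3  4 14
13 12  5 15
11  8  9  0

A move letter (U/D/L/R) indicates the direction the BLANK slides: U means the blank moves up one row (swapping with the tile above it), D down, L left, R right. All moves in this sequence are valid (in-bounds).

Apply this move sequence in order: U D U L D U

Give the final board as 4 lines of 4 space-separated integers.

Answer: 10  2  1  6
 7  3  4 14
13 12  0  5
11  8  9 15

Derivation:
After move 1 (U):
10  2  1  6
 7  3  4 14
13 12  5  0
11  8  9 15

After move 2 (D):
10  2  1  6
 7  3  4 14
13 12  5 15
11  8  9  0

After move 3 (U):
10  2  1  6
 7  3  4 14
13 12  5  0
11  8  9 15

After move 4 (L):
10  2  1  6
 7  3  4 14
13 12  0  5
11  8  9 15

After move 5 (D):
10  2  1  6
 7  3  4 14
13 12  9  5
11  8  0 15

After move 6 (U):
10  2  1  6
 7  3  4 14
13 12  0  5
11  8  9 15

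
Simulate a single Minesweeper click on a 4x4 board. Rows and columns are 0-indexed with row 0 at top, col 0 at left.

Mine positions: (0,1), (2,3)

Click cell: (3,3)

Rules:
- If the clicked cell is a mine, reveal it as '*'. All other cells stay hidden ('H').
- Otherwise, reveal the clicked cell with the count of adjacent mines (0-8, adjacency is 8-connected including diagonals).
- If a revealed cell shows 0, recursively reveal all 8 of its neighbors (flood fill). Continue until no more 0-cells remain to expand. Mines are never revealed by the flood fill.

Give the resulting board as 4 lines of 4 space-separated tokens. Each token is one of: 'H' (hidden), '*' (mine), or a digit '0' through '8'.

H H H H
H H H H
H H H H
H H H 1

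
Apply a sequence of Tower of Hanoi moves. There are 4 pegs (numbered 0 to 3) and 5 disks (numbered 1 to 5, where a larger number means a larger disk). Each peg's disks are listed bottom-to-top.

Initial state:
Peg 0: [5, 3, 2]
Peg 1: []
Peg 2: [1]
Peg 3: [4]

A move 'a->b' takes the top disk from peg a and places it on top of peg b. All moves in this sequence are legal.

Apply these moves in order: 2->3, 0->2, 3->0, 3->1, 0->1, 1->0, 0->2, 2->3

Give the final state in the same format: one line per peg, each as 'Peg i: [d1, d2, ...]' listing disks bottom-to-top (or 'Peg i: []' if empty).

Answer: Peg 0: [5, 3]
Peg 1: [4]
Peg 2: [2]
Peg 3: [1]

Derivation:
After move 1 (2->3):
Peg 0: [5, 3, 2]
Peg 1: []
Peg 2: []
Peg 3: [4, 1]

After move 2 (0->2):
Peg 0: [5, 3]
Peg 1: []
Peg 2: [2]
Peg 3: [4, 1]

After move 3 (3->0):
Peg 0: [5, 3, 1]
Peg 1: []
Peg 2: [2]
Peg 3: [4]

After move 4 (3->1):
Peg 0: [5, 3, 1]
Peg 1: [4]
Peg 2: [2]
Peg 3: []

After move 5 (0->1):
Peg 0: [5, 3]
Peg 1: [4, 1]
Peg 2: [2]
Peg 3: []

After move 6 (1->0):
Peg 0: [5, 3, 1]
Peg 1: [4]
Peg 2: [2]
Peg 3: []

After move 7 (0->2):
Peg 0: [5, 3]
Peg 1: [4]
Peg 2: [2, 1]
Peg 3: []

After move 8 (2->3):
Peg 0: [5, 3]
Peg 1: [4]
Peg 2: [2]
Peg 3: [1]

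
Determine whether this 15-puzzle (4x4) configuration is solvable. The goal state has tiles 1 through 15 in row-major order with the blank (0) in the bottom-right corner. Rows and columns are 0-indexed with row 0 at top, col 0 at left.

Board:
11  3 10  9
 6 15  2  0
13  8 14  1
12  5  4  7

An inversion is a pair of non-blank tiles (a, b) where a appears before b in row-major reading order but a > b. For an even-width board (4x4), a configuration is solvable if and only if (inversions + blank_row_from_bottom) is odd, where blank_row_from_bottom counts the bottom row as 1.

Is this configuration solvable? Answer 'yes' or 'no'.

Answer: yes

Derivation:
Inversions: 60
Blank is in row 1 (0-indexed from top), which is row 3 counting from the bottom (bottom = 1).
60 + 3 = 63, which is odd, so the puzzle is solvable.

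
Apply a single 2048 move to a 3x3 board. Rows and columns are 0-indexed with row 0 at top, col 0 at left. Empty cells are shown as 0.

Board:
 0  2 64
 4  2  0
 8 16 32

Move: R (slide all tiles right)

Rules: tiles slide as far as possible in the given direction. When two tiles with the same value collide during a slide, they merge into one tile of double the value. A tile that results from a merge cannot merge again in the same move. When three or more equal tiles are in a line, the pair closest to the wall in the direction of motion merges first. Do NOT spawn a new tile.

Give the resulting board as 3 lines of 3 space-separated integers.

Slide right:
row 0: [0, 2, 64] -> [0, 2, 64]
row 1: [4, 2, 0] -> [0, 4, 2]
row 2: [8, 16, 32] -> [8, 16, 32]

Answer:  0  2 64
 0  4  2
 8 16 32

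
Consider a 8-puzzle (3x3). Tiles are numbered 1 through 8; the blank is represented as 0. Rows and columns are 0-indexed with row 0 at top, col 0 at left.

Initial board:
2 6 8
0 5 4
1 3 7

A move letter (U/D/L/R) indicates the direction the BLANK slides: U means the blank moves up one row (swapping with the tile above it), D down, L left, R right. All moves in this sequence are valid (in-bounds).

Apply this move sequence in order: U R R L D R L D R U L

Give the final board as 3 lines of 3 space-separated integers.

Answer: 6 5 8
2 0 3
1 7 4

Derivation:
After move 1 (U):
0 6 8
2 5 4
1 3 7

After move 2 (R):
6 0 8
2 5 4
1 3 7

After move 3 (R):
6 8 0
2 5 4
1 3 7

After move 4 (L):
6 0 8
2 5 4
1 3 7

After move 5 (D):
6 5 8
2 0 4
1 3 7

After move 6 (R):
6 5 8
2 4 0
1 3 7

After move 7 (L):
6 5 8
2 0 4
1 3 7

After move 8 (D):
6 5 8
2 3 4
1 0 7

After move 9 (R):
6 5 8
2 3 4
1 7 0

After move 10 (U):
6 5 8
2 3 0
1 7 4

After move 11 (L):
6 5 8
2 0 3
1 7 4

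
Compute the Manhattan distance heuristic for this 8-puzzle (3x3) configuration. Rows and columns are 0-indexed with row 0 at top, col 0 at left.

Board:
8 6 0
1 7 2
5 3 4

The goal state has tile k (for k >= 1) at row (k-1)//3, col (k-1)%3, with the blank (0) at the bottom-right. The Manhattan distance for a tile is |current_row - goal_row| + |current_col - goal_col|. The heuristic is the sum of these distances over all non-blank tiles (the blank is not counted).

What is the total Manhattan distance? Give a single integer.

Answer: 18

Derivation:
Tile 8: at (0,0), goal (2,1), distance |0-2|+|0-1| = 3
Tile 6: at (0,1), goal (1,2), distance |0-1|+|1-2| = 2
Tile 1: at (1,0), goal (0,0), distance |1-0|+|0-0| = 1
Tile 7: at (1,1), goal (2,0), distance |1-2|+|1-0| = 2
Tile 2: at (1,2), goal (0,1), distance |1-0|+|2-1| = 2
Tile 5: at (2,0), goal (1,1), distance |2-1|+|0-1| = 2
Tile 3: at (2,1), goal (0,2), distance |2-0|+|1-2| = 3
Tile 4: at (2,2), goal (1,0), distance |2-1|+|2-0| = 3
Sum: 3 + 2 + 1 + 2 + 2 + 2 + 3 + 3 = 18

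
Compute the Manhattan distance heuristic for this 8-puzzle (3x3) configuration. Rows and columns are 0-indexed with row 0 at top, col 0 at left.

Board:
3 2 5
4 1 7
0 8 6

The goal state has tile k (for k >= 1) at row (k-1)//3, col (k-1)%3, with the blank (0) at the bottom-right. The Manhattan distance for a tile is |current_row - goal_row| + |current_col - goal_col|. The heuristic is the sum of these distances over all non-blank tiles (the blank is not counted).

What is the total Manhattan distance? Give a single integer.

Tile 3: at (0,0), goal (0,2), distance |0-0|+|0-2| = 2
Tile 2: at (0,1), goal (0,1), distance |0-0|+|1-1| = 0
Tile 5: at (0,2), goal (1,1), distance |0-1|+|2-1| = 2
Tile 4: at (1,0), goal (1,0), distance |1-1|+|0-0| = 0
Tile 1: at (1,1), goal (0,0), distance |1-0|+|1-0| = 2
Tile 7: at (1,2), goal (2,0), distance |1-2|+|2-0| = 3
Tile 8: at (2,1), goal (2,1), distance |2-2|+|1-1| = 0
Tile 6: at (2,2), goal (1,2), distance |2-1|+|2-2| = 1
Sum: 2 + 0 + 2 + 0 + 2 + 3 + 0 + 1 = 10

Answer: 10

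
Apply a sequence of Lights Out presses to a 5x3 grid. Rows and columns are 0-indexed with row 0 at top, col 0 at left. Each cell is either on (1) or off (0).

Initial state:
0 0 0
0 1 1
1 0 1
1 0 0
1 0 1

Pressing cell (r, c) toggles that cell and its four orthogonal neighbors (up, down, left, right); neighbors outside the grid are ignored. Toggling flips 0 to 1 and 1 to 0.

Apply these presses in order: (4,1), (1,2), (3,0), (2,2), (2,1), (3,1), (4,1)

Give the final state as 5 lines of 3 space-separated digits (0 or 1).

After press 1 at (4,1):
0 0 0
0 1 1
1 0 1
1 1 0
0 1 0

After press 2 at (1,2):
0 0 1
0 0 0
1 0 0
1 1 0
0 1 0

After press 3 at (3,0):
0 0 1
0 0 0
0 0 0
0 0 0
1 1 0

After press 4 at (2,2):
0 0 1
0 0 1
0 1 1
0 0 1
1 1 0

After press 5 at (2,1):
0 0 1
0 1 1
1 0 0
0 1 1
1 1 0

After press 6 at (3,1):
0 0 1
0 1 1
1 1 0
1 0 0
1 0 0

After press 7 at (4,1):
0 0 1
0 1 1
1 1 0
1 1 0
0 1 1

Answer: 0 0 1
0 1 1
1 1 0
1 1 0
0 1 1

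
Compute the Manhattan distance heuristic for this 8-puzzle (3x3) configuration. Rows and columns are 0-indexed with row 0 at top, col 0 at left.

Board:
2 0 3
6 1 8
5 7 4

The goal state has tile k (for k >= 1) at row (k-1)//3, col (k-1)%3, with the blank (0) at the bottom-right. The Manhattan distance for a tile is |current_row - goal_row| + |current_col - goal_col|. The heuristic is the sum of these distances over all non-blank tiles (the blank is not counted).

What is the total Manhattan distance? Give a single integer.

Tile 2: (0,0)->(0,1) = 1
Tile 3: (0,2)->(0,2) = 0
Tile 6: (1,0)->(1,2) = 2
Tile 1: (1,1)->(0,0) = 2
Tile 8: (1,2)->(2,1) = 2
Tile 5: (2,0)->(1,1) = 2
Tile 7: (2,1)->(2,0) = 1
Tile 4: (2,2)->(1,0) = 3
Sum: 1 + 0 + 2 + 2 + 2 + 2 + 1 + 3 = 13

Answer: 13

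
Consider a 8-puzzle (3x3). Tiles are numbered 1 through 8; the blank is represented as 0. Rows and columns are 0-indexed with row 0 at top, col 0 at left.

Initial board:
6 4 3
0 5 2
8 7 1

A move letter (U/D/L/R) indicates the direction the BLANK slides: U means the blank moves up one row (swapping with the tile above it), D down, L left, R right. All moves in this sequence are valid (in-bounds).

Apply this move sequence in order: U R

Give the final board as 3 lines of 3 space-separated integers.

After move 1 (U):
0 4 3
6 5 2
8 7 1

After move 2 (R):
4 0 3
6 5 2
8 7 1

Answer: 4 0 3
6 5 2
8 7 1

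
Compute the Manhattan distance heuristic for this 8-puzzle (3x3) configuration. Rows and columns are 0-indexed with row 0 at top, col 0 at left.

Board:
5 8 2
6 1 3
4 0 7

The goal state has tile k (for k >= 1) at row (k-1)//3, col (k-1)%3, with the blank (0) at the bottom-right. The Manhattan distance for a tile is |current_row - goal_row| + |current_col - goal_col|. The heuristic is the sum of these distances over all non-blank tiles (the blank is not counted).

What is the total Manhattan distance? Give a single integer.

Tile 5: (0,0)->(1,1) = 2
Tile 8: (0,1)->(2,1) = 2
Tile 2: (0,2)->(0,1) = 1
Tile 6: (1,0)->(1,2) = 2
Tile 1: (1,1)->(0,0) = 2
Tile 3: (1,2)->(0,2) = 1
Tile 4: (2,0)->(1,0) = 1
Tile 7: (2,2)->(2,0) = 2
Sum: 2 + 2 + 1 + 2 + 2 + 1 + 1 + 2 = 13

Answer: 13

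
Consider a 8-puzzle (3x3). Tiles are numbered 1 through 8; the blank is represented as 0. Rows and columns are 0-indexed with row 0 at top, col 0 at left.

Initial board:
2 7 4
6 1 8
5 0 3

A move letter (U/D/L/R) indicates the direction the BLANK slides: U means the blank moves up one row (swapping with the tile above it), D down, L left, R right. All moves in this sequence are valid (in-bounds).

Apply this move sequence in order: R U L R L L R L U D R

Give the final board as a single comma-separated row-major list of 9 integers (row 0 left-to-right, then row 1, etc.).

After move 1 (R):
2 7 4
6 1 8
5 3 0

After move 2 (U):
2 7 4
6 1 0
5 3 8

After move 3 (L):
2 7 4
6 0 1
5 3 8

After move 4 (R):
2 7 4
6 1 0
5 3 8

After move 5 (L):
2 7 4
6 0 1
5 3 8

After move 6 (L):
2 7 4
0 6 1
5 3 8

After move 7 (R):
2 7 4
6 0 1
5 3 8

After move 8 (L):
2 7 4
0 6 1
5 3 8

After move 9 (U):
0 7 4
2 6 1
5 3 8

After move 10 (D):
2 7 4
0 6 1
5 3 8

After move 11 (R):
2 7 4
6 0 1
5 3 8

Answer: 2, 7, 4, 6, 0, 1, 5, 3, 8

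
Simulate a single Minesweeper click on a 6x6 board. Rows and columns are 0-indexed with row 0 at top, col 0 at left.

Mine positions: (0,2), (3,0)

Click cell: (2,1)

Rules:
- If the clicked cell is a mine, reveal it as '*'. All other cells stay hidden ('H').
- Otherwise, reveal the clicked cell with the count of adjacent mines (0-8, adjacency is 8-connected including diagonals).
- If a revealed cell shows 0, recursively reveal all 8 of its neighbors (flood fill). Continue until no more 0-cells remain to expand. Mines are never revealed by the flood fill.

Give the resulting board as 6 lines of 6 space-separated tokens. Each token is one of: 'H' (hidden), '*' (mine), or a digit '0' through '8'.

H H H H H H
H H H H H H
H 1 H H H H
H H H H H H
H H H H H H
H H H H H H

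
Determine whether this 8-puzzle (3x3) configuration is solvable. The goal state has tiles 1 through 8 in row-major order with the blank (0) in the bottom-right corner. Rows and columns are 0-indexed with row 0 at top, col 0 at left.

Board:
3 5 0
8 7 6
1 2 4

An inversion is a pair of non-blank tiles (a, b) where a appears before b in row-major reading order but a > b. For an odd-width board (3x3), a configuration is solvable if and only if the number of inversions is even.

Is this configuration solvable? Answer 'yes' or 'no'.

Inversions (pairs i<j in row-major order where tile[i] > tile[j] > 0): 17
17 is odd, so the puzzle is not solvable.

Answer: no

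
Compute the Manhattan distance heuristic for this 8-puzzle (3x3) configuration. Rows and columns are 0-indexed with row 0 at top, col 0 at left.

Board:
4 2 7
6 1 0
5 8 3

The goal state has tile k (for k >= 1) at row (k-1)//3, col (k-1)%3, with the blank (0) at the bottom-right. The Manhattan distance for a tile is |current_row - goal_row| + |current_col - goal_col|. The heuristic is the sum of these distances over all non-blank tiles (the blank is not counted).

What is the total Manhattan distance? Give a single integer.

Tile 4: at (0,0), goal (1,0), distance |0-1|+|0-0| = 1
Tile 2: at (0,1), goal (0,1), distance |0-0|+|1-1| = 0
Tile 7: at (0,2), goal (2,0), distance |0-2|+|2-0| = 4
Tile 6: at (1,0), goal (1,2), distance |1-1|+|0-2| = 2
Tile 1: at (1,1), goal (0,0), distance |1-0|+|1-0| = 2
Tile 5: at (2,0), goal (1,1), distance |2-1|+|0-1| = 2
Tile 8: at (2,1), goal (2,1), distance |2-2|+|1-1| = 0
Tile 3: at (2,2), goal (0,2), distance |2-0|+|2-2| = 2
Sum: 1 + 0 + 4 + 2 + 2 + 2 + 0 + 2 = 13

Answer: 13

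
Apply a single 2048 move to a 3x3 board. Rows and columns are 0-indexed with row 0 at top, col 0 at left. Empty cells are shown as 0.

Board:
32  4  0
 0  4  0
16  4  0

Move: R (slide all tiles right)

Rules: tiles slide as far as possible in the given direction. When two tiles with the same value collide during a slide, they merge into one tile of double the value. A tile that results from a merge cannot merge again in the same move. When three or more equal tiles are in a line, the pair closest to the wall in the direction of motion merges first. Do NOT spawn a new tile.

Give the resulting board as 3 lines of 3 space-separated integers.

Answer:  0 32  4
 0  0  4
 0 16  4

Derivation:
Slide right:
row 0: [32, 4, 0] -> [0, 32, 4]
row 1: [0, 4, 0] -> [0, 0, 4]
row 2: [16, 4, 0] -> [0, 16, 4]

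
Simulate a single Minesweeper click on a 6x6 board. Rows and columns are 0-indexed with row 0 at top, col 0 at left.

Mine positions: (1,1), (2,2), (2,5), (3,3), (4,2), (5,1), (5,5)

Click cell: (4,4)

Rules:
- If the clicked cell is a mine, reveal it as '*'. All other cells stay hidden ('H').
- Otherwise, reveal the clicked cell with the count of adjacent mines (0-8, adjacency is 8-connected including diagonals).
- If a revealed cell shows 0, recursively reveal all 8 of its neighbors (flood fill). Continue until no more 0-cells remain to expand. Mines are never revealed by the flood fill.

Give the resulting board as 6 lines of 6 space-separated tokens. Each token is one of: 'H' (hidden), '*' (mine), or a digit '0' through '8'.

H H H H H H
H H H H H H
H H H H H H
H H H H H H
H H H H 2 H
H H H H H H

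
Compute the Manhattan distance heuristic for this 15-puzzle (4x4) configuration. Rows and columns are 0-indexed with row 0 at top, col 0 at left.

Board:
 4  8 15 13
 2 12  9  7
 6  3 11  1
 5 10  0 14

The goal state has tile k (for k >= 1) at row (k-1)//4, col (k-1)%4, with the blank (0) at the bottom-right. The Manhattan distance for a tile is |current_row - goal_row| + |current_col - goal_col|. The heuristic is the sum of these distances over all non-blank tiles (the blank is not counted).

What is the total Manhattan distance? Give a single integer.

Tile 4: at (0,0), goal (0,3), distance |0-0|+|0-3| = 3
Tile 8: at (0,1), goal (1,3), distance |0-1|+|1-3| = 3
Tile 15: at (0,2), goal (3,2), distance |0-3|+|2-2| = 3
Tile 13: at (0,3), goal (3,0), distance |0-3|+|3-0| = 6
Tile 2: at (1,0), goal (0,1), distance |1-0|+|0-1| = 2
Tile 12: at (1,1), goal (2,3), distance |1-2|+|1-3| = 3
Tile 9: at (1,2), goal (2,0), distance |1-2|+|2-0| = 3
Tile 7: at (1,3), goal (1,2), distance |1-1|+|3-2| = 1
Tile 6: at (2,0), goal (1,1), distance |2-1|+|0-1| = 2
Tile 3: at (2,1), goal (0,2), distance |2-0|+|1-2| = 3
Tile 11: at (2,2), goal (2,2), distance |2-2|+|2-2| = 0
Tile 1: at (2,3), goal (0,0), distance |2-0|+|3-0| = 5
Tile 5: at (3,0), goal (1,0), distance |3-1|+|0-0| = 2
Tile 10: at (3,1), goal (2,1), distance |3-2|+|1-1| = 1
Tile 14: at (3,3), goal (3,1), distance |3-3|+|3-1| = 2
Sum: 3 + 3 + 3 + 6 + 2 + 3 + 3 + 1 + 2 + 3 + 0 + 5 + 2 + 1 + 2 = 39

Answer: 39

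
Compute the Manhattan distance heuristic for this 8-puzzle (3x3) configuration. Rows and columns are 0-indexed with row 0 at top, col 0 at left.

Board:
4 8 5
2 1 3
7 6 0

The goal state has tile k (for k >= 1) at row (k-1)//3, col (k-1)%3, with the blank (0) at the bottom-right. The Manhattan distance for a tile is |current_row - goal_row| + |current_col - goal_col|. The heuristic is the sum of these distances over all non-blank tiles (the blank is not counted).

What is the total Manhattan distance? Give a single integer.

Tile 4: (0,0)->(1,0) = 1
Tile 8: (0,1)->(2,1) = 2
Tile 5: (0,2)->(1,1) = 2
Tile 2: (1,0)->(0,1) = 2
Tile 1: (1,1)->(0,0) = 2
Tile 3: (1,2)->(0,2) = 1
Tile 7: (2,0)->(2,0) = 0
Tile 6: (2,1)->(1,2) = 2
Sum: 1 + 2 + 2 + 2 + 2 + 1 + 0 + 2 = 12

Answer: 12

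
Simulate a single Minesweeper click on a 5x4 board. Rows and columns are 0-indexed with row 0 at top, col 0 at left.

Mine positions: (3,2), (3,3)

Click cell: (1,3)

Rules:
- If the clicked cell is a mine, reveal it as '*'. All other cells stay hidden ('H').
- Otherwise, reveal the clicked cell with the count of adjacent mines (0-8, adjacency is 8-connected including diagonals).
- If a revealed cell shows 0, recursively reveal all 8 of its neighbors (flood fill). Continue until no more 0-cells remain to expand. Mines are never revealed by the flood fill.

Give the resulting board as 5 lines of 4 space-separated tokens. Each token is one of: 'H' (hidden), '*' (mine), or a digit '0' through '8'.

0 0 0 0
0 0 0 0
0 1 2 2
0 1 H H
0 1 H H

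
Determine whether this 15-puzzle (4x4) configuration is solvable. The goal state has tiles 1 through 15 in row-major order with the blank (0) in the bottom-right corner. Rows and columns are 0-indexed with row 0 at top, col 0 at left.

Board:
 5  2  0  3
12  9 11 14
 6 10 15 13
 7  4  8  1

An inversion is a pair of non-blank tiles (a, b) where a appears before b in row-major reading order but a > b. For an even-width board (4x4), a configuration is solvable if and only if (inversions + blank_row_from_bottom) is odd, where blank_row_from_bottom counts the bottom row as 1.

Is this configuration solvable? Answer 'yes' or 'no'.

Inversions: 51
Blank is in row 0 (0-indexed from top), which is row 4 counting from the bottom (bottom = 1).
51 + 4 = 55, which is odd, so the puzzle is solvable.

Answer: yes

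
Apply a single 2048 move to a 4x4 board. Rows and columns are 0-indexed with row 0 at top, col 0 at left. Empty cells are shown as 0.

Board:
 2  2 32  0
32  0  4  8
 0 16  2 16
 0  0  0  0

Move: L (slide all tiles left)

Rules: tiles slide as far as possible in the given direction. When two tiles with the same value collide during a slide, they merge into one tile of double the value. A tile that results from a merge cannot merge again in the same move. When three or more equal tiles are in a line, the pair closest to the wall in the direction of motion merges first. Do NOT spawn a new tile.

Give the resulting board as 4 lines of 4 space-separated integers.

Slide left:
row 0: [2, 2, 32, 0] -> [4, 32, 0, 0]
row 1: [32, 0, 4, 8] -> [32, 4, 8, 0]
row 2: [0, 16, 2, 16] -> [16, 2, 16, 0]
row 3: [0, 0, 0, 0] -> [0, 0, 0, 0]

Answer:  4 32  0  0
32  4  8  0
16  2 16  0
 0  0  0  0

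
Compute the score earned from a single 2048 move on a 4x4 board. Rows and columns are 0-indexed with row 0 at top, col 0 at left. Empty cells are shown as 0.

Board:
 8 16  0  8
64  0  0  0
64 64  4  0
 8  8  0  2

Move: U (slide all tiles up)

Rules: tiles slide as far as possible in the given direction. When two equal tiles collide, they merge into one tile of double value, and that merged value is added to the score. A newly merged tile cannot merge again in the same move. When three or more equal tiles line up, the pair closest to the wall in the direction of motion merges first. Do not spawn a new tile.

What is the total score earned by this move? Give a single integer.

Slide up:
col 0: [8, 64, 64, 8] -> [8, 128, 8, 0]  score +128 (running 128)
col 1: [16, 0, 64, 8] -> [16, 64, 8, 0]  score +0 (running 128)
col 2: [0, 0, 4, 0] -> [4, 0, 0, 0]  score +0 (running 128)
col 3: [8, 0, 0, 2] -> [8, 2, 0, 0]  score +0 (running 128)
Board after move:
  8  16   4   8
128  64   0   2
  8   8   0   0
  0   0   0   0

Answer: 128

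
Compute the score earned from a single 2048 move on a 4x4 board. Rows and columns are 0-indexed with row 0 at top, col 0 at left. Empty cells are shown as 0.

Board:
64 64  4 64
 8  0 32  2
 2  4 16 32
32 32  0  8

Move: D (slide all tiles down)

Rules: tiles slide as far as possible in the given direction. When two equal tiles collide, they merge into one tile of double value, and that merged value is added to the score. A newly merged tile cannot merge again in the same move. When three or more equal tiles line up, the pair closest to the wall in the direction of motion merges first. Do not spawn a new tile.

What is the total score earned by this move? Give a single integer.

Slide down:
col 0: [64, 8, 2, 32] -> [64, 8, 2, 32]  score +0 (running 0)
col 1: [64, 0, 4, 32] -> [0, 64, 4, 32]  score +0 (running 0)
col 2: [4, 32, 16, 0] -> [0, 4, 32, 16]  score +0 (running 0)
col 3: [64, 2, 32, 8] -> [64, 2, 32, 8]  score +0 (running 0)
Board after move:
64  0  0 64
 8 64  4  2
 2  4 32 32
32 32 16  8

Answer: 0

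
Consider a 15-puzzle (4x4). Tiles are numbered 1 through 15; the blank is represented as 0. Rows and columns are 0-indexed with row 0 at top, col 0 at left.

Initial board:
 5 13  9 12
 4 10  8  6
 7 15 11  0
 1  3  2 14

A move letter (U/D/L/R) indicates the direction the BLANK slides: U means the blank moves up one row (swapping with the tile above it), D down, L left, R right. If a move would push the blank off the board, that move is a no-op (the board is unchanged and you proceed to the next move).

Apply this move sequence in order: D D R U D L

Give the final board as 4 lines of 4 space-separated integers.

After move 1 (D):
 5 13  9 12
 4 10  8  6
 7 15 11 14
 1  3  2  0

After move 2 (D):
 5 13  9 12
 4 10  8  6
 7 15 11 14
 1  3  2  0

After move 3 (R):
 5 13  9 12
 4 10  8  6
 7 15 11 14
 1  3  2  0

After move 4 (U):
 5 13  9 12
 4 10  8  6
 7 15 11  0
 1  3  2 14

After move 5 (D):
 5 13  9 12
 4 10  8  6
 7 15 11 14
 1  3  2  0

After move 6 (L):
 5 13  9 12
 4 10  8  6
 7 15 11 14
 1  3  0  2

Answer:  5 13  9 12
 4 10  8  6
 7 15 11 14
 1  3  0  2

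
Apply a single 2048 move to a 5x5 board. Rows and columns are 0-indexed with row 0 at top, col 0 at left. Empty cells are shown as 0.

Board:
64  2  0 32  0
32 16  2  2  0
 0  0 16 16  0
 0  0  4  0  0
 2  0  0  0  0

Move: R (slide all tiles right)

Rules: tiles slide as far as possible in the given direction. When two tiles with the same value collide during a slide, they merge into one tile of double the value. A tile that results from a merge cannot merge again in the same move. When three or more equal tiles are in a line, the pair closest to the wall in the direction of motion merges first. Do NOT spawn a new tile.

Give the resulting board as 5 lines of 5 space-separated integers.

Answer:  0  0 64  2 32
 0  0 32 16  4
 0  0  0  0 32
 0  0  0  0  4
 0  0  0  0  2

Derivation:
Slide right:
row 0: [64, 2, 0, 32, 0] -> [0, 0, 64, 2, 32]
row 1: [32, 16, 2, 2, 0] -> [0, 0, 32, 16, 4]
row 2: [0, 0, 16, 16, 0] -> [0, 0, 0, 0, 32]
row 3: [0, 0, 4, 0, 0] -> [0, 0, 0, 0, 4]
row 4: [2, 0, 0, 0, 0] -> [0, 0, 0, 0, 2]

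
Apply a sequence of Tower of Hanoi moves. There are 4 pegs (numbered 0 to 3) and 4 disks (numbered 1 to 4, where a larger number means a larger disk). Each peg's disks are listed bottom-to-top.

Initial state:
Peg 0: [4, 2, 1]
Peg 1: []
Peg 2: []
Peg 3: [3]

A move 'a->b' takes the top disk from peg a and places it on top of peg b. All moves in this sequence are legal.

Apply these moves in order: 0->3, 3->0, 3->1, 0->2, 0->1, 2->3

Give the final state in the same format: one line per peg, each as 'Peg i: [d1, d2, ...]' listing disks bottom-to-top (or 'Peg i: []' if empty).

Answer: Peg 0: [4]
Peg 1: [3, 2]
Peg 2: []
Peg 3: [1]

Derivation:
After move 1 (0->3):
Peg 0: [4, 2]
Peg 1: []
Peg 2: []
Peg 3: [3, 1]

After move 2 (3->0):
Peg 0: [4, 2, 1]
Peg 1: []
Peg 2: []
Peg 3: [3]

After move 3 (3->1):
Peg 0: [4, 2, 1]
Peg 1: [3]
Peg 2: []
Peg 3: []

After move 4 (0->2):
Peg 0: [4, 2]
Peg 1: [3]
Peg 2: [1]
Peg 3: []

After move 5 (0->1):
Peg 0: [4]
Peg 1: [3, 2]
Peg 2: [1]
Peg 3: []

After move 6 (2->3):
Peg 0: [4]
Peg 1: [3, 2]
Peg 2: []
Peg 3: [1]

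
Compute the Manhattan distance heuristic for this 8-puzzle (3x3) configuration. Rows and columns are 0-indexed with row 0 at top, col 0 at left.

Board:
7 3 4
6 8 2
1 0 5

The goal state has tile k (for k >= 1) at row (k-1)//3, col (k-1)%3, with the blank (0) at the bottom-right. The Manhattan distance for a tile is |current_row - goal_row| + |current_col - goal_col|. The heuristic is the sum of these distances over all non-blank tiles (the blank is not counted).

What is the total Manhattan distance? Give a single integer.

Tile 7: at (0,0), goal (2,0), distance |0-2|+|0-0| = 2
Tile 3: at (0,1), goal (0,2), distance |0-0|+|1-2| = 1
Tile 4: at (0,2), goal (1,0), distance |0-1|+|2-0| = 3
Tile 6: at (1,0), goal (1,2), distance |1-1|+|0-2| = 2
Tile 8: at (1,1), goal (2,1), distance |1-2|+|1-1| = 1
Tile 2: at (1,2), goal (0,1), distance |1-0|+|2-1| = 2
Tile 1: at (2,0), goal (0,0), distance |2-0|+|0-0| = 2
Tile 5: at (2,2), goal (1,1), distance |2-1|+|2-1| = 2
Sum: 2 + 1 + 3 + 2 + 1 + 2 + 2 + 2 = 15

Answer: 15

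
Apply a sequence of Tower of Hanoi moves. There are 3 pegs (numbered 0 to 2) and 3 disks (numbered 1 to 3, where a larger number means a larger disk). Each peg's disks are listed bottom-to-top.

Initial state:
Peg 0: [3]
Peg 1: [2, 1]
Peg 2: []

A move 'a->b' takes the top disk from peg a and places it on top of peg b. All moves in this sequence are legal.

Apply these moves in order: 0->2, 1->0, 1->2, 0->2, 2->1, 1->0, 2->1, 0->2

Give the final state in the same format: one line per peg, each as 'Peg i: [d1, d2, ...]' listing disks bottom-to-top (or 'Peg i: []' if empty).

Answer: Peg 0: []
Peg 1: [2]
Peg 2: [3, 1]

Derivation:
After move 1 (0->2):
Peg 0: []
Peg 1: [2, 1]
Peg 2: [3]

After move 2 (1->0):
Peg 0: [1]
Peg 1: [2]
Peg 2: [3]

After move 3 (1->2):
Peg 0: [1]
Peg 1: []
Peg 2: [3, 2]

After move 4 (0->2):
Peg 0: []
Peg 1: []
Peg 2: [3, 2, 1]

After move 5 (2->1):
Peg 0: []
Peg 1: [1]
Peg 2: [3, 2]

After move 6 (1->0):
Peg 0: [1]
Peg 1: []
Peg 2: [3, 2]

After move 7 (2->1):
Peg 0: [1]
Peg 1: [2]
Peg 2: [3]

After move 8 (0->2):
Peg 0: []
Peg 1: [2]
Peg 2: [3, 1]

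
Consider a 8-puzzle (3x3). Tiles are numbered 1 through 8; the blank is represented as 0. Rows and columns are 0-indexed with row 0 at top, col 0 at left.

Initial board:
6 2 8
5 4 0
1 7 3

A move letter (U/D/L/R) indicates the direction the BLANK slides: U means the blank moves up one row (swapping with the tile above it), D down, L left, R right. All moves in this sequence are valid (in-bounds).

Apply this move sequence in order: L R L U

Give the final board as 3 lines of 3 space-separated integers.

Answer: 6 0 8
5 2 4
1 7 3

Derivation:
After move 1 (L):
6 2 8
5 0 4
1 7 3

After move 2 (R):
6 2 8
5 4 0
1 7 3

After move 3 (L):
6 2 8
5 0 4
1 7 3

After move 4 (U):
6 0 8
5 2 4
1 7 3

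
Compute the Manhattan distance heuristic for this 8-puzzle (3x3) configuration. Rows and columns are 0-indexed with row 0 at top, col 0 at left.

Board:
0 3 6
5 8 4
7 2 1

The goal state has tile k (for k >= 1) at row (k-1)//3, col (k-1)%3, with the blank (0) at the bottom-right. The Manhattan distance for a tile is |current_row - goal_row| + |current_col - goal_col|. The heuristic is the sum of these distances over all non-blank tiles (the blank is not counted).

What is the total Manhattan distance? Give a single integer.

Tile 3: at (0,1), goal (0,2), distance |0-0|+|1-2| = 1
Tile 6: at (0,2), goal (1,2), distance |0-1|+|2-2| = 1
Tile 5: at (1,0), goal (1,1), distance |1-1|+|0-1| = 1
Tile 8: at (1,1), goal (2,1), distance |1-2|+|1-1| = 1
Tile 4: at (1,2), goal (1,0), distance |1-1|+|2-0| = 2
Tile 7: at (2,0), goal (2,0), distance |2-2|+|0-0| = 0
Tile 2: at (2,1), goal (0,1), distance |2-0|+|1-1| = 2
Tile 1: at (2,2), goal (0,0), distance |2-0|+|2-0| = 4
Sum: 1 + 1 + 1 + 1 + 2 + 0 + 2 + 4 = 12

Answer: 12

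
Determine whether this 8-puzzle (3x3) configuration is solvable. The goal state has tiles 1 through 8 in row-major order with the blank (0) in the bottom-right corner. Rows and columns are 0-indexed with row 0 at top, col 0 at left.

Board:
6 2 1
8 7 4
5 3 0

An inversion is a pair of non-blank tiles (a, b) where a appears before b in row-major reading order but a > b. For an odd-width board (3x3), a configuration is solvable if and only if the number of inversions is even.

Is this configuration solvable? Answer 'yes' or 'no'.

Answer: no

Derivation:
Inversions (pairs i<j in row-major order where tile[i] > tile[j] > 0): 15
15 is odd, so the puzzle is not solvable.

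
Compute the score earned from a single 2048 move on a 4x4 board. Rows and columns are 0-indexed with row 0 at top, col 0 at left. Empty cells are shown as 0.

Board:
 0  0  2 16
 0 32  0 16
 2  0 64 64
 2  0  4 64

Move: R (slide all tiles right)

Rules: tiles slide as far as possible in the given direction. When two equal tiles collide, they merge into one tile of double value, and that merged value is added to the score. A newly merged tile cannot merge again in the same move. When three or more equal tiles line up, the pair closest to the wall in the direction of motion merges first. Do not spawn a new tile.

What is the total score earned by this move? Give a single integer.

Answer: 128

Derivation:
Slide right:
row 0: [0, 0, 2, 16] -> [0, 0, 2, 16]  score +0 (running 0)
row 1: [0, 32, 0, 16] -> [0, 0, 32, 16]  score +0 (running 0)
row 2: [2, 0, 64, 64] -> [0, 0, 2, 128]  score +128 (running 128)
row 3: [2, 0, 4, 64] -> [0, 2, 4, 64]  score +0 (running 128)
Board after move:
  0   0   2  16
  0   0  32  16
  0   0   2 128
  0   2   4  64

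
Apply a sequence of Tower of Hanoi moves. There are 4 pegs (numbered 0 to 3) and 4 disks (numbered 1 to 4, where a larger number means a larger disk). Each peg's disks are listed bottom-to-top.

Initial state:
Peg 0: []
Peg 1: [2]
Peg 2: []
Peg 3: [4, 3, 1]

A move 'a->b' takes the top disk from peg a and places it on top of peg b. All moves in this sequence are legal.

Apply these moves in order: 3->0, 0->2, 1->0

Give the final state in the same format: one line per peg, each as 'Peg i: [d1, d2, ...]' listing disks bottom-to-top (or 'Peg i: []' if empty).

Answer: Peg 0: [2]
Peg 1: []
Peg 2: [1]
Peg 3: [4, 3]

Derivation:
After move 1 (3->0):
Peg 0: [1]
Peg 1: [2]
Peg 2: []
Peg 3: [4, 3]

After move 2 (0->2):
Peg 0: []
Peg 1: [2]
Peg 2: [1]
Peg 3: [4, 3]

After move 3 (1->0):
Peg 0: [2]
Peg 1: []
Peg 2: [1]
Peg 3: [4, 3]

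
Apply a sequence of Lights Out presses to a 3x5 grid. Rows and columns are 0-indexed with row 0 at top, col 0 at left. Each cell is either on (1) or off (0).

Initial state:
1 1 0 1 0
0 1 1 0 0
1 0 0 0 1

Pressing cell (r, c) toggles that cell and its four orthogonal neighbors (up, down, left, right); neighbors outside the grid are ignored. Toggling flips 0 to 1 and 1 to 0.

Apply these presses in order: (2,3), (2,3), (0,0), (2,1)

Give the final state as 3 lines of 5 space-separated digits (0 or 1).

Answer: 0 0 0 1 0
1 0 1 0 0
0 1 1 0 1

Derivation:
After press 1 at (2,3):
1 1 0 1 0
0 1 1 1 0
1 0 1 1 0

After press 2 at (2,3):
1 1 0 1 0
0 1 1 0 0
1 0 0 0 1

After press 3 at (0,0):
0 0 0 1 0
1 1 1 0 0
1 0 0 0 1

After press 4 at (2,1):
0 0 0 1 0
1 0 1 0 0
0 1 1 0 1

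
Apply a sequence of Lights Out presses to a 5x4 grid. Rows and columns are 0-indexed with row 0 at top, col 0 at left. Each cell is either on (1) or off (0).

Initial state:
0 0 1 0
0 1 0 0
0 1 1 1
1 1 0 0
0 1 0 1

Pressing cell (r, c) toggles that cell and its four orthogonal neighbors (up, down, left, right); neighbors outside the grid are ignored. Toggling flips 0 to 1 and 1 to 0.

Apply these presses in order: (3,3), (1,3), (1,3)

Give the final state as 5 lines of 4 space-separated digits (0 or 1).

Answer: 0 0 1 0
0 1 0 0
0 1 1 0
1 1 1 1
0 1 0 0

Derivation:
After press 1 at (3,3):
0 0 1 0
0 1 0 0
0 1 1 0
1 1 1 1
0 1 0 0

After press 2 at (1,3):
0 0 1 1
0 1 1 1
0 1 1 1
1 1 1 1
0 1 0 0

After press 3 at (1,3):
0 0 1 0
0 1 0 0
0 1 1 0
1 1 1 1
0 1 0 0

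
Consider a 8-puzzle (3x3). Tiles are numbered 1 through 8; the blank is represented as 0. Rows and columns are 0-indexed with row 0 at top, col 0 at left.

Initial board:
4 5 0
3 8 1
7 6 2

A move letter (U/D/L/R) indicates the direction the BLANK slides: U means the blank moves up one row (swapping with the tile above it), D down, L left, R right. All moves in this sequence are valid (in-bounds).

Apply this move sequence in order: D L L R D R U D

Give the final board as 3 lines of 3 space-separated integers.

After move 1 (D):
4 5 1
3 8 0
7 6 2

After move 2 (L):
4 5 1
3 0 8
7 6 2

After move 3 (L):
4 5 1
0 3 8
7 6 2

After move 4 (R):
4 5 1
3 0 8
7 6 2

After move 5 (D):
4 5 1
3 6 8
7 0 2

After move 6 (R):
4 5 1
3 6 8
7 2 0

After move 7 (U):
4 5 1
3 6 0
7 2 8

After move 8 (D):
4 5 1
3 6 8
7 2 0

Answer: 4 5 1
3 6 8
7 2 0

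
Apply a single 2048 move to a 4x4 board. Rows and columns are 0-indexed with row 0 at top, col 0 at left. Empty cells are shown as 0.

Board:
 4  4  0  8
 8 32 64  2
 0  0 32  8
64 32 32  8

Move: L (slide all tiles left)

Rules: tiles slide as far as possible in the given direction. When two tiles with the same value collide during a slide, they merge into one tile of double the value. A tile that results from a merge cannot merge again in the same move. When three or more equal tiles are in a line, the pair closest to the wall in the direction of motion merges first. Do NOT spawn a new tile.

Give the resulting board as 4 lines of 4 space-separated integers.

Slide left:
row 0: [4, 4, 0, 8] -> [8, 8, 0, 0]
row 1: [8, 32, 64, 2] -> [8, 32, 64, 2]
row 2: [0, 0, 32, 8] -> [32, 8, 0, 0]
row 3: [64, 32, 32, 8] -> [64, 64, 8, 0]

Answer:  8  8  0  0
 8 32 64  2
32  8  0  0
64 64  8  0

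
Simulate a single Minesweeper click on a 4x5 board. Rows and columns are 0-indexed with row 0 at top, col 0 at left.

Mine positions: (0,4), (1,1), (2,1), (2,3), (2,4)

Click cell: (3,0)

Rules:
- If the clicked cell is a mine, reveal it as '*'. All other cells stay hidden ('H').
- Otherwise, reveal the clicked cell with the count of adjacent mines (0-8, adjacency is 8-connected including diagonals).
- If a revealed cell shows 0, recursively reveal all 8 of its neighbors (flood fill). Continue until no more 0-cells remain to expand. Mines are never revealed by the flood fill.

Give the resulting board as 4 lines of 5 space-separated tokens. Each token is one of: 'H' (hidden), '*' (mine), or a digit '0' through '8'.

H H H H H
H H H H H
H H H H H
1 H H H H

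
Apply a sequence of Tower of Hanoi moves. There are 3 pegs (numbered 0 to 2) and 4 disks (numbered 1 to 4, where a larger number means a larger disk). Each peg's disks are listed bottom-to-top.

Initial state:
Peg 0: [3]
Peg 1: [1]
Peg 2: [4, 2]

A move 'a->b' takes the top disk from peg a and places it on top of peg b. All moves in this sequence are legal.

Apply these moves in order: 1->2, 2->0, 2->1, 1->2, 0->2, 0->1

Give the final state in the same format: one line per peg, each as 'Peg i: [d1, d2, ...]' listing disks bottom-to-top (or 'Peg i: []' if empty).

After move 1 (1->2):
Peg 0: [3]
Peg 1: []
Peg 2: [4, 2, 1]

After move 2 (2->0):
Peg 0: [3, 1]
Peg 1: []
Peg 2: [4, 2]

After move 3 (2->1):
Peg 0: [3, 1]
Peg 1: [2]
Peg 2: [4]

After move 4 (1->2):
Peg 0: [3, 1]
Peg 1: []
Peg 2: [4, 2]

After move 5 (0->2):
Peg 0: [3]
Peg 1: []
Peg 2: [4, 2, 1]

After move 6 (0->1):
Peg 0: []
Peg 1: [3]
Peg 2: [4, 2, 1]

Answer: Peg 0: []
Peg 1: [3]
Peg 2: [4, 2, 1]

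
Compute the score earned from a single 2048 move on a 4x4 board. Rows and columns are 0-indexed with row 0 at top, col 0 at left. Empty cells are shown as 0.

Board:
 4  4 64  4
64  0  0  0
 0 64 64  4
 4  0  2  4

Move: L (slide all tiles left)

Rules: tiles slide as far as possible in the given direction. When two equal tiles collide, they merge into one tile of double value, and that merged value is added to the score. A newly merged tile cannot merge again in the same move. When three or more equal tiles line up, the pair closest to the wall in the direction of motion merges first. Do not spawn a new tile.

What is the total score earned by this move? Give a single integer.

Answer: 136

Derivation:
Slide left:
row 0: [4, 4, 64, 4] -> [8, 64, 4, 0]  score +8 (running 8)
row 1: [64, 0, 0, 0] -> [64, 0, 0, 0]  score +0 (running 8)
row 2: [0, 64, 64, 4] -> [128, 4, 0, 0]  score +128 (running 136)
row 3: [4, 0, 2, 4] -> [4, 2, 4, 0]  score +0 (running 136)
Board after move:
  8  64   4   0
 64   0   0   0
128   4   0   0
  4   2   4   0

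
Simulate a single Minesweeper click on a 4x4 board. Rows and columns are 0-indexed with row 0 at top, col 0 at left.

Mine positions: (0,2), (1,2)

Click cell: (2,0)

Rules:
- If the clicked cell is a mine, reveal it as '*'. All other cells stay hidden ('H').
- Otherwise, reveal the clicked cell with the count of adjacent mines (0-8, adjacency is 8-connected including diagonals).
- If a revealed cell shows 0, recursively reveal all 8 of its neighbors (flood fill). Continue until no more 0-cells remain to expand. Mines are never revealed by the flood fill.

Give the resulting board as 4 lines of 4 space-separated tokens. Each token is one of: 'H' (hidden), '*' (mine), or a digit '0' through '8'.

0 2 H H
0 2 H H
0 1 1 1
0 0 0 0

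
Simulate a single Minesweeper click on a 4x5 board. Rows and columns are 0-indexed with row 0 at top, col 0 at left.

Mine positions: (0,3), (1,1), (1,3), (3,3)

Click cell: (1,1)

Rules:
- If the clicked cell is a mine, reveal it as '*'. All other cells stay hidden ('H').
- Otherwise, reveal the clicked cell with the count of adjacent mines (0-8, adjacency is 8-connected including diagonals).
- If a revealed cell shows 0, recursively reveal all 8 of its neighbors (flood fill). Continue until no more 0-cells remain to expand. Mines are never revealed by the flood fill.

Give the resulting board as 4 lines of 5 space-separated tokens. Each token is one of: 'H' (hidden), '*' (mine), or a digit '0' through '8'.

H H H H H
H * H H H
H H H H H
H H H H H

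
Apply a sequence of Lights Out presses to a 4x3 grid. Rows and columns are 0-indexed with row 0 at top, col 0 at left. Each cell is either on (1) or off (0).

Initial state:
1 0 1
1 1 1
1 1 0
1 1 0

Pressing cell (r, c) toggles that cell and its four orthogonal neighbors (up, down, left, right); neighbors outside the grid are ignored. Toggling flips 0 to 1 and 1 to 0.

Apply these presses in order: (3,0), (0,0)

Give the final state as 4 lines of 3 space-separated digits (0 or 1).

Answer: 0 1 1
0 1 1
0 1 0
0 0 0

Derivation:
After press 1 at (3,0):
1 0 1
1 1 1
0 1 0
0 0 0

After press 2 at (0,0):
0 1 1
0 1 1
0 1 0
0 0 0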